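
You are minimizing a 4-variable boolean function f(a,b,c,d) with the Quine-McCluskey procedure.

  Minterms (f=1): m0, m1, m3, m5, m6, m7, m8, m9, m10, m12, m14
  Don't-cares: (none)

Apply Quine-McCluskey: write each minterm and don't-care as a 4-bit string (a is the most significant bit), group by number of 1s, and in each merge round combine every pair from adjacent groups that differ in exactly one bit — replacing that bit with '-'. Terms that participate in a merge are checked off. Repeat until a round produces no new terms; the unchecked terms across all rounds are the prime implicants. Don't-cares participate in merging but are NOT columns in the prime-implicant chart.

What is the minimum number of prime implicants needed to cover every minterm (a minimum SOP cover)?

size-2^0 implicants → 0000(✓)  0001(✓)  0011(✓)  0101(✓)  0110(✓)  0111(✓)  1000(✓)  1001(✓)  1010(✓)  1100(✓)  1110(✓)
size-2^1 implicants → -000(✓)  -001(✓)  -110  0-01(✓)  0-11(✓)  00-1(✓)  000-(✓)  01-1(✓)  011-  1-00(✓)  1-10(✓)  10-0(✓)  100-(✓)  11-0(✓)
size-2^2 implicants → -00-  0--1  1--0
Unchecked terms (primes): -00-, -110, 0--1, 011-, 1--0
Minterm coverage:
  m0 ⊆ -00- [E]
  m1 ⊆ -00-,0--1
  m3 ⊆ 0--1 [E]
  m5 ⊆ 0--1 [E]
  m6 ⊆ -110,011-
  m7 ⊆ 0--1,011-
  m8 ⊆ -00-,1--0
  m9 ⊆ -00- [E]
  m10 ⊆ 1--0 [E]
  m12 ⊆ 1--0 [E]
  m14 ⊆ -110,1--0
E = {-00-, 0--1, 1--0}
Petrick residual → -110
Cover = b'c' + bcd' + a'd + ad'  |cover|=4

4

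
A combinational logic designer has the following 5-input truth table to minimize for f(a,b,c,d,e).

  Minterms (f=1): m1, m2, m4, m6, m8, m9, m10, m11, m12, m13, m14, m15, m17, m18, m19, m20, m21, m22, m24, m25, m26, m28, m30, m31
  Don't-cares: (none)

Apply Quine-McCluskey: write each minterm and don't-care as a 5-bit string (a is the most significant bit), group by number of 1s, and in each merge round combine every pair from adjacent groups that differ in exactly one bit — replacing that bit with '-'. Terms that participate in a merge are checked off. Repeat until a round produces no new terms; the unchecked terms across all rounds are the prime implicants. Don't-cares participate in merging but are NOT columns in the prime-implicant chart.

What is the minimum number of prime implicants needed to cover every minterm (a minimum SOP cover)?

size-2^0 implicants → 00001(✓)  00010(✓)  00100(✓)  00110(✓)  01000(✓)  01001(✓)  01010(✓)  01011(✓)  01100(✓)  01101(✓)  01110(✓)  01111(✓)  10001(✓)  10010(✓)  10011(✓)  10100(✓)  10101(✓)  10110(✓)  11000(✓)  11001(✓)  11010(✓)  11100(✓)  11110(✓)  11111(✓)
size-2^1 implicants → -0001(✓)  -0010(✓)  -0100(✓)  -0110(✓)  -1000(✓)  -1001(✓)  -1010(✓)  -1100(✓)  -1110(✓)  -1111(✓)  0-001(✓)  0-010(✓)  0-100(✓)  0-110(✓)  00-10(✓)  001-0(✓)  01-00(✓)  01-01(✓)  01-10(✓)  01-11(✓)  010-0(✓)  010-1(✓)  0100-(✓)  0101-(✓)  011-0(✓)  011-1(✓)  0110-(✓)  0111-(✓)  1-001(✓)  1-010(✓)  1-100(✓)  1-110(✓)  10-01  10-10(✓)  100-1  1001-  101-0(✓)  1010-  11-00(✓)  11-10(✓)  110-0(✓)  1100-(✓)  111-0(✓)  1111-(✓)
size-2^2 implicants → --001  --010(✓)  --100(✓)  --110(✓)  -0-10(✓)  -01-0(✓)  -1-00(✓)  -1-10(✓)  -10-0(✓)  -100-  -11-0(✓)  -111-  0--10(✓)  0-1-0(✓)  01--0(✓)  01--1(✓)  01-0-(✓)  01-1-(✓)  010--(✓)  011--(✓)  1--10(✓)  1-1-0(✓)  11--0(✓)
size-2^3 implicants → ---10  --1-0  -1--0  01---
Unchecked terms (primes): ---10, --001, --1-0, -1--0, -100-, -111-, 01---, 10-01, 100-1, 1001-, 1010-
Minterm coverage:
  m1 ⊆ --001 [E]
  m2 ⊆ ---10 [E]
  m4 ⊆ --1-0 [E]
  m6 ⊆ ---10,--1-0
  m8 ⊆ -1--0,-100-,01---
  m9 ⊆ --001,-100-,01---
  m10 ⊆ ---10,-1--0,01---
  m11 ⊆ 01--- [E]
  m12 ⊆ --1-0,-1--0,01---
  m13 ⊆ 01--- [E]
  m14 ⊆ ---10,--1-0,-1--0,-111-,01---
  m15 ⊆ -111-,01---
  m17 ⊆ --001,10-01,100-1
  m18 ⊆ ---10,1001-
  m19 ⊆ 100-1,1001-
  m20 ⊆ --1-0,1010-
  m21 ⊆ 10-01,1010-
  m22 ⊆ ---10,--1-0
  m24 ⊆ -1--0,-100-
  m25 ⊆ --001,-100-
  m26 ⊆ ---10,-1--0
  m28 ⊆ --1-0,-1--0
  m30 ⊆ ---10,--1-0,-1--0,-111-
  m31 ⊆ -111- [E]
E = {---10, --001, --1-0, -111-, 01---}
Petrick residual → -1--0, 10-01, 100-1
Cover = de' + c'd'e + ce' + be' + bcd + a'b + ab'd'e + ab'c'e  |cover|=8

8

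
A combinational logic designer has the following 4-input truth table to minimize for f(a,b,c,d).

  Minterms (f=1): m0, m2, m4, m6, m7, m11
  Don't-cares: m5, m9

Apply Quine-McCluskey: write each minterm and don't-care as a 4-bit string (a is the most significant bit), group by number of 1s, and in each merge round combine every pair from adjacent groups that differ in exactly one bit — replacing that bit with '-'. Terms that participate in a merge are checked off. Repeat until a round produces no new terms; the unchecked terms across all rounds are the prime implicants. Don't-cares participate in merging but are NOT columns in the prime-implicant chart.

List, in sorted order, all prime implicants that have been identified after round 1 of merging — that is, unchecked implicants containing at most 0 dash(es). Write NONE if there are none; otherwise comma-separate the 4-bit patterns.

NONE

Round 0: 0000✓ 0010✓ 0100✓ 0101✓ 0110✓ 0111✓ 1001✓ 1011✓
Round 1: 0-00✓ 0-10✓ 00-0✓ 01-0✓ 01-1✓ 010-✓ 011-✓ 10-1
Round 2: 0--0 01--
PIs = {0--0, 01--, 10-1}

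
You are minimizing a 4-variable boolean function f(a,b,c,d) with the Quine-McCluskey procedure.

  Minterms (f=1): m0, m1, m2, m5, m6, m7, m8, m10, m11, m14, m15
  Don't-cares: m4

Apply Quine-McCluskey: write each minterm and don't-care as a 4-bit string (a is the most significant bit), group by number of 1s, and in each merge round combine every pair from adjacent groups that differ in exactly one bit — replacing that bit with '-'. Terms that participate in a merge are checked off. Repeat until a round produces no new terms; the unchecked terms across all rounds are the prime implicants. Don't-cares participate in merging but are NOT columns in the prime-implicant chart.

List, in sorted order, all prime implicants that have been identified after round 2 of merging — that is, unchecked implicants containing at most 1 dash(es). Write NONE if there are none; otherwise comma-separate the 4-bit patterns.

size-2^0 implicants → 0000(✓)  0001(✓)  0010(✓)  0100(✓)  0101(✓)  0110(✓)  0111(✓)  1000(✓)  1010(✓)  1011(✓)  1110(✓)  1111(✓)
size-2^1 implicants → -000(✓)  -010(✓)  -110(✓)  -111(✓)  0-00(✓)  0-01(✓)  0-10(✓)  00-0(✓)  000-(✓)  01-0(✓)  01-1(✓)  010-(✓)  011-(✓)  1-10(✓)  1-11(✓)  10-0(✓)  101-(✓)  111-(✓)
size-2^2 implicants → --10  -0-0  -11-  0--0  0-0-  01--  1-1-
Unchecked terms (primes): --10, -0-0, -11-, 0--0, 0-0-, 01--, 1-1-

NONE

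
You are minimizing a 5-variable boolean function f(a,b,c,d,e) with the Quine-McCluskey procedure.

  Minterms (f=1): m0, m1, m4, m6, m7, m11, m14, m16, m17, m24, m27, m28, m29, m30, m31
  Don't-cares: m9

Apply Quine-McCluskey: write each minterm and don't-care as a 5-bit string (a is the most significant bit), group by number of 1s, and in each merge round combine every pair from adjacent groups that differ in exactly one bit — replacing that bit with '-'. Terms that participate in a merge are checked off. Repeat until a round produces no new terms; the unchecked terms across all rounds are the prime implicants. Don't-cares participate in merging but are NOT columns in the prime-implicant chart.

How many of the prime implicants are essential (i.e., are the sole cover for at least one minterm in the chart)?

3

Round 0: 00000✓ 00001✓ 00100✓ 00110✓ 00111✓ 01001✓ 01011✓ 01110✓ 10000✓ 10001✓ 11000✓ 11011✓ 11100✓ 11101✓ 11110✓ 11111✓
Round 1: -0000✓ -0001✓ -1011 -1110 0-001 0-110 00-00 0000-✓ 001-0 0011- 010-1 1-000 1000-✓ 11-00 11-11 111-0✓ 111-1✓ 1110-✓ 1111-✓
Round 2: -000- 111--
PIs = {-000-, -1011, -1110, 0-001, 0-110, 00-00, 001-0, 0011-, 010-1, 1-000, 11-00, 11-11, 111--}
Coverage chart:
  m0: -000-,00-00
  m1: -000-,0-001
  m4: 00-00,001-0
  m6: 0-110,001-0,0011-
  m7: 0011- ←essential
  m11: -1011,010-1
  m14: -1110,0-110
  m16: -000-,1-000
  m17: -000- ←essential
  m24: 1-000,11-00
  m27: -1011,11-11
  m28: 11-00,111--
  m29: 111-- ←essential
  m30: -1110,111--
  m31: 11-11,111--
Essential: -000-, 0011-, 111--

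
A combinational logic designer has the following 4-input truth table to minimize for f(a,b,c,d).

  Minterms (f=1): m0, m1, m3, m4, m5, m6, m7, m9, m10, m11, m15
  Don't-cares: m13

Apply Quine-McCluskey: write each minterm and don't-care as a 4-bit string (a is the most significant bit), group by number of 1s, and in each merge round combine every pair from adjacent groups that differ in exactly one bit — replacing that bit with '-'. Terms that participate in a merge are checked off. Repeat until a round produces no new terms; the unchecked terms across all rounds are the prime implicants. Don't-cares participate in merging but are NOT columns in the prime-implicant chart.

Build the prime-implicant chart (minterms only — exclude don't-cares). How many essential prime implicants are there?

[col 0] 0000*, 0001*, 0011*, 0100*, 0101*, 0110*, 0111*, 1001*, 1010*, 1011*, 1101*, 1111*
[col 1] -001*, -011*, -101*, -111*, 0-00*, 0-01*, 0-11*, 00-1*, 000-*, 01-0*, 01-1*, 010-*, 011-*, 1-01*, 1-11*, 10-1*, 101-, 11-1*
[col 2] --01*, --11*, -0-1*, -1-1*, 0--1*, 0-0-, 01--, 1--1*
[col 3] ---1
Prime implicants: ---1, 0-0-, 01--, 101-
PI chart (minterm → PIs covering it):
  0 | 0-0-  (sole → essential)
  1 | ---1,0-0-
  3 | ---1  (sole → essential)
  4 | 0-0-,01--
  5 | ---1,0-0-,01--
  6 | 01--  (sole → essential)
  7 | ---1,01--
  9 | ---1  (sole → essential)
  10 | 101-  (sole → essential)
  11 | ---1,101-
  15 | ---1  (sole → essential)
Essential prime implicants: ---1, 0-0-, 01--, 101-

4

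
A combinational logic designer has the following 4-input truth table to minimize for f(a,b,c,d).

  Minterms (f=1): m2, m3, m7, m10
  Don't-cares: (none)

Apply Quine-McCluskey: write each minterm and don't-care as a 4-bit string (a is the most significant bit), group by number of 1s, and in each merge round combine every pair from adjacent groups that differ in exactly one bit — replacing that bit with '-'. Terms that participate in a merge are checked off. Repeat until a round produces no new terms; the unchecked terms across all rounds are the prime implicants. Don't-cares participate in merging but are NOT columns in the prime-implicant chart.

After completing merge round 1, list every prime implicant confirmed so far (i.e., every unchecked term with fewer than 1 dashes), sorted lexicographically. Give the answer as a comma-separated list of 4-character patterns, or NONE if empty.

[col 0] 0010*, 0011*, 0111*, 1010*
[col 1] -010, 0-11, 001-
Prime implicants: -010, 0-11, 001-

NONE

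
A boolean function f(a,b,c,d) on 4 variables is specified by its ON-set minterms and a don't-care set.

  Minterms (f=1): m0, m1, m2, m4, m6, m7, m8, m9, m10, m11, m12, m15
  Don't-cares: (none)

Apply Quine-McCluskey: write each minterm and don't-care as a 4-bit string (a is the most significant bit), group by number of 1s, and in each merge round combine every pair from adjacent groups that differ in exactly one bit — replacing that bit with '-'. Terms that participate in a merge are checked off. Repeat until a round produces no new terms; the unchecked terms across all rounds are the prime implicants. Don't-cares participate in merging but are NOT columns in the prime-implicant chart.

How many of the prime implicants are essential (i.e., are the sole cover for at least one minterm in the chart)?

size-2^0 implicants → 0000(✓)  0001(✓)  0010(✓)  0100(✓)  0110(✓)  0111(✓)  1000(✓)  1001(✓)  1010(✓)  1011(✓)  1100(✓)  1111(✓)
size-2^1 implicants → -000(✓)  -001(✓)  -010(✓)  -100(✓)  -111  0-00(✓)  0-10(✓)  00-0(✓)  000-(✓)  01-0(✓)  011-  1-00(✓)  1-11  10-0(✓)  10-1(✓)  100-(✓)  101-(✓)
size-2^2 implicants → --00  -0-0  -00-  0--0  10--
Unchecked terms (primes): --00, -0-0, -00-, -111, 0--0, 011-, 1-11, 10--
Minterm coverage:
  m0 ⊆ --00,-0-0,-00-,0--0
  m1 ⊆ -00- [E]
  m2 ⊆ -0-0,0--0
  m4 ⊆ --00,0--0
  m6 ⊆ 0--0,011-
  m7 ⊆ -111,011-
  m8 ⊆ --00,-0-0,-00-,10--
  m9 ⊆ -00-,10--
  m10 ⊆ -0-0,10--
  m11 ⊆ 1-11,10--
  m12 ⊆ --00 [E]
  m15 ⊆ -111,1-11
E = {--00, -00-}

2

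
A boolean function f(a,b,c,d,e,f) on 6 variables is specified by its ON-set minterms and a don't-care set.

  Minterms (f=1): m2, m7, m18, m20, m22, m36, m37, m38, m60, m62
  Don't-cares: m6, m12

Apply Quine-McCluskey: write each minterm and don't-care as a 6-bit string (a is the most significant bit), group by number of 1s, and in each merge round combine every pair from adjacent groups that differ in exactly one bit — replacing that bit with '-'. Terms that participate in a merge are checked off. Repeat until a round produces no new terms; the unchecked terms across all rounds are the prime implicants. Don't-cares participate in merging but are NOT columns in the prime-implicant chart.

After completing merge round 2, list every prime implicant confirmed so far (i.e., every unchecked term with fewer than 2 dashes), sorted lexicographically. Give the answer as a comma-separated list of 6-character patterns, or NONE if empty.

-00110, 00011-, 001100, 0101-0, 1001-0, 10010-, 1111-0

[col 0] 000010*, 000110*, 000111*, 001100, 010010*, 010100*, 010110*, 100100*, 100101*, 100110*, 111100*, 111110*
[col 1] -00110, 0-0010*, 0-0110*, 000-10*, 00011-, 010-10*, 0101-0, 1001-0, 10010-, 1111-0
[col 2] 0-0-10
Prime implicants: -00110, 0-0-10, 00011-, 001100, 0101-0, 1001-0, 10010-, 1111-0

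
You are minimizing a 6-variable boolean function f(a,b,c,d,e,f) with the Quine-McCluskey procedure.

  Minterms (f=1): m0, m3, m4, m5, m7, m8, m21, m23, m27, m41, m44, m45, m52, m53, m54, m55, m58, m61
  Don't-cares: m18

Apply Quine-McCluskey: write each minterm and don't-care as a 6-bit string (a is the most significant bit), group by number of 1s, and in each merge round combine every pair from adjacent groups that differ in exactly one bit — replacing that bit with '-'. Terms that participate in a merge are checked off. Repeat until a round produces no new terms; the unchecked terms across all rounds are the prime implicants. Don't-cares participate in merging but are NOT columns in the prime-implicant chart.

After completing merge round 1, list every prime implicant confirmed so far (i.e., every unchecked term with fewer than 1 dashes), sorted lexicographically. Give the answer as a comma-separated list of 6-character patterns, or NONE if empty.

size-2^0 implicants → 000000(✓)  000011(✓)  000100(✓)  000101(✓)  000111(✓)  001000(✓)  010010  010101(✓)  010111(✓)  011011  101001(✓)  101100(✓)  101101(✓)  110100(✓)  110101(✓)  110110(✓)  110111(✓)  111010  111101(✓)
size-2^1 implicants → -10101(✓)  -10111(✓)  0-0101(✓)  0-0111(✓)  00-000  000-00  000-11  0001-1(✓)  00010-  0101-1(✓)  1-1101  101-01  10110-  11-101  1101-0(✓)  1101-1(✓)  11010-(✓)  11011-(✓)
size-2^2 implicants → -101-1  0-01-1  1101--
Unchecked terms (primes): -101-1, 0-01-1, 00-000, 000-00, 000-11, 00010-, 010010, 011011, 1-1101, 101-01, 10110-, 11-101, 1101--, 111010

010010, 011011, 111010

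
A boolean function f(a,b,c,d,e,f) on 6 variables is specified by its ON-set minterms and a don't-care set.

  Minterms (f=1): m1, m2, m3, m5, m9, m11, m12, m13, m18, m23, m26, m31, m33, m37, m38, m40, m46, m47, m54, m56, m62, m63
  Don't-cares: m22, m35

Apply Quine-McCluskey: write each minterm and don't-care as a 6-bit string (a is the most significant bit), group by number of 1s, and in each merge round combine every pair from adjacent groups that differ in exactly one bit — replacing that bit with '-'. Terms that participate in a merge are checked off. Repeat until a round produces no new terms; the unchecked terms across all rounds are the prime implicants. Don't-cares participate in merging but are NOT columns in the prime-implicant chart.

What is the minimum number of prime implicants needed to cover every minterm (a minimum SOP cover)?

[col 0] 000001*, 000010*, 000011*, 000101*, 001001*, 001011*, 001100*, 001101*, 010010*, 010110*, 010111*, 011010*, 011111*, 100001*, 100011*, 100101*, 100110*, 101000*, 101110*, 101111*, 110110*, 111000*, 111110*, 111111*
[col 1] -00001*, -00011*, -00101*, -10110, -11111, 0-0010, 00-001*, 00-011*, 00-101*, 000-01*, 0000-1*, 00001-, 001-01*, 0010-1*, 00110-, 01-010, 01-111, 010-10, 01011-, 1-0110*, 1-1000, 1-1110*, 1-1111*, 10-110*, 100-01*, 1000-1*, 10111-*, 11-110*, 11111-*
[col 2] -00-01, -000-1, 00--01, 00-0-1, 1--110, 1-111-
Prime implicants: -00-01, -000-1, -10110, -11111, 0-0010, 00--01, 00-0-1, 00001-, 00110-, 01-010, 01-111, 010-10, 01011-, 1--110, 1-1000, 1-111-
PI chart (minterm → PIs covering it):
  1 | -00-01,-000-1,00--01,00-0-1
  2 | 0-0010,00001-
  3 | -000-1,00-0-1,00001-
  5 | -00-01,00--01
  9 | 00--01,00-0-1
  11 | 00-0-1  (sole → essential)
  12 | 00110-  (sole → essential)
  13 | 00--01,00110-
  18 | 0-0010,01-010,010-10
  23 | 01-111,01011-
  26 | 01-010  (sole → essential)
  31 | -11111,01-111
  33 | -00-01,-000-1
  37 | -00-01  (sole → essential)
  38 | 1--110  (sole → essential)
  40 | 1-1000  (sole → essential)
  46 | 1--110,1-111-
  47 | 1-111-  (sole → essential)
  54 | -10110,1--110
  56 | 1-1000  (sole → essential)
  62 | 1--110,1-111-
  63 | -11111,1-111-
Essential prime implicants: -00-01, 00-0-1, 00110-, 01-010, 1--110, 1-1000, 1-111-
Petrick residual → 0-0010, 01-111
Minimum SOP uses 9 PIs: b'c'e'f + a'c'd'ef' + a'b'd'f + a'b'cde' + a'bd'ef' + a'bdef + adef' + acd'e'f' + acde

9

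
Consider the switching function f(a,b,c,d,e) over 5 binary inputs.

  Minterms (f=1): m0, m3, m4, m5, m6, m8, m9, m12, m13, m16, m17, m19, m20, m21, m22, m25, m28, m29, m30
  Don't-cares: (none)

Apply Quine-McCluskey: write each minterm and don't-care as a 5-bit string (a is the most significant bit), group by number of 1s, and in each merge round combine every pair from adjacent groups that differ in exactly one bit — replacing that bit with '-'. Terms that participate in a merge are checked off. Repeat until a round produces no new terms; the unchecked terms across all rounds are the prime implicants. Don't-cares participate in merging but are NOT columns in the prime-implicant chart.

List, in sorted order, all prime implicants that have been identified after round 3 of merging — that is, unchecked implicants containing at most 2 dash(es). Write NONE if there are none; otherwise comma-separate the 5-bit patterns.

size-2^0 implicants → 00000(✓)  00011(✓)  00100(✓)  00101(✓)  00110(✓)  01000(✓)  01001(✓)  01100(✓)  01101(✓)  10000(✓)  10001(✓)  10011(✓)  10100(✓)  10101(✓)  10110(✓)  11001(✓)  11100(✓)  11101(✓)  11110(✓)
size-2^1 implicants → -0000(✓)  -0011  -0100(✓)  -0101(✓)  -0110(✓)  -1001(✓)  -1100(✓)  -1101(✓)  0-000(✓)  0-100(✓)  0-101(✓)  00-00(✓)  001-0(✓)  0010-(✓)  01-00(✓)  01-01(✓)  0100-(✓)  0110-(✓)  1-001(✓)  1-100(✓)  1-101(✓)  1-110(✓)  10-00(✓)  10-01(✓)  100-1  1000-(✓)  101-0(✓)  1010-(✓)  11-01(✓)  111-0(✓)  1110-(✓)
size-2^2 implicants → --100(✓)  --101(✓)  -0-00  -01-0  -010-(✓)  -1-01  -110-(✓)  0--00  0-10-(✓)  01-0-  1--01  1-1-0  1-10-(✓)  10-0-
size-2^3 implicants → --10-
Unchecked terms (primes): --10-, -0-00, -0011, -01-0, -1-01, 0--00, 01-0-, 1--01, 1-1-0, 10-0-, 100-1

-0-00, -0011, -01-0, -1-01, 0--00, 01-0-, 1--01, 1-1-0, 10-0-, 100-1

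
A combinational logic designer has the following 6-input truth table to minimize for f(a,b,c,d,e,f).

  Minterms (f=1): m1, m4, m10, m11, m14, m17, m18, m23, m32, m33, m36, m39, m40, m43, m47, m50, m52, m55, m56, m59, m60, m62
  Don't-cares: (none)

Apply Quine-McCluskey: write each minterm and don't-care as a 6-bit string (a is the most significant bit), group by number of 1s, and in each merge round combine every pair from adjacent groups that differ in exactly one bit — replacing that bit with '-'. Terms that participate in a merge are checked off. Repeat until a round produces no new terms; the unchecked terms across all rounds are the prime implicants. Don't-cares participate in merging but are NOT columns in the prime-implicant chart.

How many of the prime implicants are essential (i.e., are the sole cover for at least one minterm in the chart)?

7

[col 0] 000001*, 000100*, 001010*, 001011*, 001110*, 010001*, 010010*, 010111*, 100000*, 100001*, 100100*, 100111*, 101000*, 101011*, 101111*, 110010*, 110100*, 110111*, 111000*, 111011*, 111100*, 111110*
[col 1] -00001, -00100, -01011, -10010, -10111, 0-0001, 001-10, 00101-, 1-0100, 1-0111, 1-1000, 1-1011, 10-000, 10-111, 100-00, 10000-, 101-11, 11-100, 111-00, 1111-0
Prime implicants: -00001, -00100, -01011, -10010, -10111, 0-0001, 001-10, 00101-, 1-0100, 1-0111, 1-1000, 1-1011, 10-000, 10-111, 100-00, 10000-, 101-11, 11-100, 111-00, 1111-0
PI chart (minterm → PIs covering it):
  1 | -00001,0-0001
  4 | -00100  (sole → essential)
  10 | 001-10,00101-
  11 | -01011,00101-
  14 | 001-10  (sole → essential)
  17 | 0-0001  (sole → essential)
  18 | -10010  (sole → essential)
  23 | -10111  (sole → essential)
  32 | 10-000,100-00,10000-
  33 | -00001,10000-
  36 | -00100,1-0100,100-00
  39 | 1-0111,10-111
  40 | 1-1000,10-000
  43 | -01011,1-1011,101-11
  47 | 10-111,101-11
  50 | -10010  (sole → essential)
  52 | 1-0100,11-100
  55 | -10111,1-0111
  56 | 1-1000,111-00
  59 | 1-1011  (sole → essential)
  60 | 11-100,111-00,1111-0
  62 | 1111-0  (sole → essential)
Essential prime implicants: -00100, -10010, -10111, 0-0001, 001-10, 1-1011, 1111-0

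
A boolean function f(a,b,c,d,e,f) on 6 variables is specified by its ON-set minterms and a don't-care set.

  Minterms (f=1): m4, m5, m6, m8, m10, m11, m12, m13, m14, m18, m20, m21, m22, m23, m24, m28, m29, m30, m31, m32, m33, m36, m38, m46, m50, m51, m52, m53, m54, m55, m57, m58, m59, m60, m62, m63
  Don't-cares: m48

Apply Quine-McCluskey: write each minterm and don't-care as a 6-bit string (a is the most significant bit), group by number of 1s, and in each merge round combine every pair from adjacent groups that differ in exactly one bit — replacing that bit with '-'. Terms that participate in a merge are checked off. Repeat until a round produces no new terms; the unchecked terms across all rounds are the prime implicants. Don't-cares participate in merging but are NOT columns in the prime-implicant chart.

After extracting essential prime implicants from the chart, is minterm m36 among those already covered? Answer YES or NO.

NO

Round 0: 000100✓ 000101✓ 000110✓ 001000✓ 001010✓ 001011✓ 001100✓ 001101✓ 001110✓ 010010✓ 010100✓ 010101✓ 010110✓ 010111✓ 011000✓ 011100✓ 011101✓ 011110✓ 011111✓ 100000✓ 100001✓ 100100✓ 100110✓ 101110✓ 110000✓ 110010✓ 110011✓ 110100✓ 110101✓ 110110✓ 110111✓ 111001✓ 111010✓ 111011✓ 111100✓ 111110✓ 111111✓
Round 1: -00100✓ -00110✓ -01110✓ -10010✓ -10100✓ -10101✓ -10110✓ -10111✓ -11100✓ -11110✓ -11111✓ 0-0100✓ 0-0101✓ 0-0110✓ 0-1000✓ 0-1100✓ 0-1101✓ 0-1110✓ 00-100✓ 00-101✓ 00-110✓ 0001-0✓ 00010-✓ 001-00✓ 001-10✓ 0010-0✓ 00101- 0011-0✓ 00110-✓ 01-100✓ 01-101✓ 01-110✓ 01-111✓ 010-10✓ 0101-0✓ 0101-1✓ 01010-✓ 01011-✓ 011-00✓ 0111-0✓ 0111-1✓ 01110-✓ 01111-✓ 1-0000✓ 1-0100✓ 1-0110✓ 1-1110✓ 10-110✓ 100-00✓ 10000- 1001-0✓ 11-010✓ 11-011✓ 11-100✓ 11-110✓ 11-111✓ 110-00✓ 110-10✓ 110-11✓ 1100-0✓ 11001-✓ 1101-0✓ 1101-1✓ 11010-✓ 11011-✓ 111-10✓ 111-11✓ 1110-1 11101-✓ 1111-0✓ 11111-✓
Round 2: --0100✓ --0110✓ --1110✓ -0-110✓ -001-0✓ -1-100✓ -1-110✓ -1-111✓ -10-10 -101-0✓ -101-1✓ -1010-✓ -1011-✓ -111-0✓ -1111-✓ 0--100✓ 0--101✓ 0--110✓ 0-01-0✓ 0-010-✓ 0-1-00 0-11-0✓ 0-110-✓ 00-1-0✓ 00-10-✓ 001--0 01-1-0✓ 01-1-1✓ 01-10-✓ 01-11-✓ 0101--✓ 0111--✓ 1--110✓ 1-0-00 1-01-0✓ 11--10✓ 11--11✓ 11-01-✓ 11-1-0✓ 11-11-✓ 110--0 110-1-✓ 1101--✓ 111-1-✓
Round 3: ---110 --01-0 -1-1-0 -1-11- -101-- 0--1-0 0--10- 01-1-- 11--1-
PIs = {---110, --01-0, -1-1-0, -1-11-, -10-10, -101--, 0--1-0, 0--10-, 0-1-00, 001--0, 00101-, 01-1--, 1-0-00, 10000-, 11--1-, 110--0, 1110-1}
Coverage chart:
  m4: --01-0,0--1-0,0--10-
  m5: 0--10- ←essential
  m6: ---110,--01-0,0--1-0
  m8: 0-1-00,001--0
  m10: 001--0,00101-
  m11: 00101- ←essential
  m12: 0--1-0,0--10-,0-1-00,001--0
  m13: 0--10- ←essential
  m14: ---110,0--1-0,001--0
  m18: -10-10 ←essential
  m20: --01-0,-1-1-0,-101--,0--1-0,0--10-,01-1--
  m21: -101--,0--10-,01-1--
  m22: ---110,--01-0,-1-1-0,-1-11-,-10-10,-101--,0--1-0,01-1--
  m23: -1-11-,-101--,01-1--
  m24: 0-1-00 ←essential
  m28: -1-1-0,0--1-0,0--10-,0-1-00,01-1--
  m29: 0--10-,01-1--
  m30: ---110,-1-1-0,-1-11-,0--1-0,01-1--
  m31: -1-11-,01-1--
  m32: 1-0-00,10000-
  m33: 10000- ←essential
  m36: --01-0,1-0-00
  m38: ---110,--01-0
  m46: ---110 ←essential
  m50: -10-10,11--1-,110--0
  m51: 11--1- ←essential
  m52: --01-0,-1-1-0,-101--,1-0-00,110--0
  m53: -101-- ←essential
  m54: ---110,--01-0,-1-1-0,-1-11-,-10-10,-101--,11--1-,110--0
  m55: -1-11-,-101--,11--1-
  m57: 1110-1 ←essential
  m58: 11--1- ←essential
  m59: 11--1-,1110-1
  m60: -1-1-0 ←essential
  m62: ---110,-1-1-0,-1-11-,11--1-
  m63: -1-11-,11--1-
Essential: ---110, -1-1-0, -10-10, -101--, 0--10-, 0-1-00, 00101-, 10000-, 11--1-, 1110-1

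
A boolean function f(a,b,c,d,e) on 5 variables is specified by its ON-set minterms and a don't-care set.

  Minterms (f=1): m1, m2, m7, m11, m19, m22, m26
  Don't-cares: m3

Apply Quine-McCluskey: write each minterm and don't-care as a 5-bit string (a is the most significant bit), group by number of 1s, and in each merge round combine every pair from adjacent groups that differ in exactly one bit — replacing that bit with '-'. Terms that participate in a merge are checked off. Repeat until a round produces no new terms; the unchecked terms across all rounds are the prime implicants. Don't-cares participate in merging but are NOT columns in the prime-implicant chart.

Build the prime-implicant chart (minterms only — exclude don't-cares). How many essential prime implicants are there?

[col 0] 00001*, 00010*, 00011*, 00111*, 01011*, 10011*, 10110, 11010
[col 1] -0011, 0-011, 00-11, 000-1, 0001-
Prime implicants: -0011, 0-011, 00-11, 000-1, 0001-, 10110, 11010
PI chart (minterm → PIs covering it):
  1 | 000-1  (sole → essential)
  2 | 0001-  (sole → essential)
  7 | 00-11  (sole → essential)
  11 | 0-011  (sole → essential)
  19 | -0011  (sole → essential)
  22 | 10110  (sole → essential)
  26 | 11010  (sole → essential)
Essential prime implicants: -0011, 0-011, 00-11, 000-1, 0001-, 10110, 11010

7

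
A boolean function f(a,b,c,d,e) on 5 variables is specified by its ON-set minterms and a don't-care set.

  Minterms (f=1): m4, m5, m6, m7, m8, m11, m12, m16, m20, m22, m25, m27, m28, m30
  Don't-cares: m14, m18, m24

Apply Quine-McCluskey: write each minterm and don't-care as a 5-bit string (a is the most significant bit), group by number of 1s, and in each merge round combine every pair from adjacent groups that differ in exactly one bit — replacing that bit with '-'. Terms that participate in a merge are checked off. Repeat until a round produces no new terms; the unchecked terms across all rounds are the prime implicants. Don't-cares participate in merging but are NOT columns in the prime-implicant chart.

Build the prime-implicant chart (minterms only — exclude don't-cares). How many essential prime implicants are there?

size-2^0 implicants → 00100(✓)  00101(✓)  00110(✓)  00111(✓)  01000(✓)  01011(✓)  01100(✓)  01110(✓)  10000(✓)  10010(✓)  10100(✓)  10110(✓)  11000(✓)  11001(✓)  11011(✓)  11100(✓)  11110(✓)
size-2^1 implicants → -0100(✓)  -0110(✓)  -1000(✓)  -1011  -1100(✓)  -1110(✓)  0-100(✓)  0-110(✓)  001-0(✓)  001-1(✓)  0010-(✓)  0011-(✓)  01-00(✓)  011-0(✓)  1-000(✓)  1-100(✓)  1-110(✓)  10-00(✓)  10-10(✓)  100-0(✓)  101-0(✓)  11-00(✓)  110-1  1100-  111-0(✓)
size-2^2 implicants → --100(✓)  --110(✓)  -01-0(✓)  -1-00  -11-0(✓)  0-1-0(✓)  001--  1--00  1-1-0(✓)  10--0
size-2^3 implicants → --1-0
Unchecked terms (primes): --1-0, -1-00, -1011, 001--, 1--00, 10--0, 110-1, 1100-
Minterm coverage:
  m4 ⊆ --1-0,001--
  m5 ⊆ 001-- [E]
  m6 ⊆ --1-0,001--
  m7 ⊆ 001-- [E]
  m8 ⊆ -1-00 [E]
  m11 ⊆ -1011 [E]
  m12 ⊆ --1-0,-1-00
  m16 ⊆ 1--00,10--0
  m20 ⊆ --1-0,1--00,10--0
  m22 ⊆ --1-0,10--0
  m25 ⊆ 110-1,1100-
  m27 ⊆ -1011,110-1
  m28 ⊆ --1-0,-1-00,1--00
  m30 ⊆ --1-0 [E]
E = {--1-0, -1-00, -1011, 001--}

4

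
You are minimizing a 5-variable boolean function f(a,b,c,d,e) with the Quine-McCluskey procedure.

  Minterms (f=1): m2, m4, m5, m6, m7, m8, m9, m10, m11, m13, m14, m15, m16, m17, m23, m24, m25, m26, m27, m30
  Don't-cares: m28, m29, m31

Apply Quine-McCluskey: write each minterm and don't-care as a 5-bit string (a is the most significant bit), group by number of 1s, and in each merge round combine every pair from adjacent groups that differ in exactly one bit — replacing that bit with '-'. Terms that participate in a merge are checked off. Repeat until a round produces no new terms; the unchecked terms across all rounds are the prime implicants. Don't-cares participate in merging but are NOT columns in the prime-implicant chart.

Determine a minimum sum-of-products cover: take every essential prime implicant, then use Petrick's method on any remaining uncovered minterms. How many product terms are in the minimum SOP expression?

[col 0] 00010*, 00100*, 00101*, 00110*, 00111*, 01000*, 01001*, 01010*, 01011*, 01101*, 01110*, 01111*, 10000*, 10001*, 10111*, 11000*, 11001*, 11010*, 11011*, 11100*, 11101*, 11110*, 11111*
[col 1] -0111*, -1000*, -1001*, -1010*, -1011*, -1101*, -1110*, -1111*, 0-010*, 0-101*, 0-110*, 0-111*, 00-10*, 001-0*, 001-1*, 0010-*, 0011-*, 01-01*, 01-10*, 01-11*, 010-0*, 010-1*, 0100-*, 0101-*, 011-1*, 0111-*, 1-000*, 1-001*, 1-111*, 1000-*, 11-00*, 11-01*, 11-10*, 11-11*, 110-0*, 110-1*, 1100-*, 1101-*, 111-0*, 111-1*, 1110-*, 1111-*
[col 2] --111, -1-01*, -1-10*, -1-11*, -10-0*, -10-1*, -100-*, -101-*, -11-1*, -111-*, 0--10, 0-1-1, 0-11-, 001--, 01--1*, 01-1-*, 010--*, 1-00-, 11--0*, 11--1*, 11-0-*, 11-1-*, 110--*, 111--*
[col 3] -1--1, -1-1-, -10--, 11---
Prime implicants: --111, -1--1, -1-1-, -10--, 0--10, 0-1-1, 0-11-, 001--, 1-00-, 11---
PI chart (minterm → PIs covering it):
  2 | 0--10  (sole → essential)
  4 | 001--  (sole → essential)
  5 | 0-1-1,001--
  6 | 0--10,0-11-,001--
  7 | --111,0-1-1,0-11-,001--
  8 | -10--  (sole → essential)
  9 | -1--1,-10--
  10 | -1-1-,-10--,0--10
  11 | -1--1,-1-1-,-10--
  13 | -1--1,0-1-1
  14 | -1-1-,0--10,0-11-
  15 | --111,-1--1,-1-1-,0-1-1,0-11-
  16 | 1-00-  (sole → essential)
  17 | 1-00-  (sole → essential)
  23 | --111  (sole → essential)
  24 | -10--,1-00-,11---
  25 | -1--1,-10--,1-00-,11---
  26 | -1-1-,-10--,11---
  27 | -1--1,-1-1-,-10--,11---
  30 | -1-1-,11---
Essential prime implicants: --111, -10--, 0--10, 001--, 1-00-
Petrick residual → -1--1, -1-1-
Minimum SOP uses 7 PIs: cde + be + bd + bc' + a'de' + a'b'c + ac'd'

7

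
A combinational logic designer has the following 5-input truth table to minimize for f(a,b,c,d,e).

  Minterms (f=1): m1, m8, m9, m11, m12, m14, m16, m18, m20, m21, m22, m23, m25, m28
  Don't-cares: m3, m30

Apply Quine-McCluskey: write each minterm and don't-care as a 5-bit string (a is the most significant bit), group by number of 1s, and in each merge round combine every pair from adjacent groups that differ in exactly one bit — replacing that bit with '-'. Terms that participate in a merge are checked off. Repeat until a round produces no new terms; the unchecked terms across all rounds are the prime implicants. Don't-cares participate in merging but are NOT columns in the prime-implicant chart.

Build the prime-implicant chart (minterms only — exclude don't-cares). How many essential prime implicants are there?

[col 0] 00001*, 00011*, 01000*, 01001*, 01011*, 01100*, 01110*, 10000*, 10010*, 10100*, 10101*, 10110*, 10111*, 11001*, 11100*, 11110*
[col 1] -1001, -1100*, -1110*, 0-001*, 0-011*, 000-1*, 01-00, 010-1*, 0100-, 011-0*, 1-100*, 1-110*, 10-00*, 10-10*, 100-0*, 101-0*, 101-1*, 1010-*, 1011-*, 111-0*
[col 2] -11-0, 0-0-1, 1-1-0, 10--0, 101--
Prime implicants: -1001, -11-0, 0-0-1, 01-00, 0100-, 1-1-0, 10--0, 101--
PI chart (minterm → PIs covering it):
  1 | 0-0-1  (sole → essential)
  8 | 01-00,0100-
  9 | -1001,0-0-1,0100-
  11 | 0-0-1  (sole → essential)
  12 | -11-0,01-00
  14 | -11-0  (sole → essential)
  16 | 10--0  (sole → essential)
  18 | 10--0  (sole → essential)
  20 | 1-1-0,10--0,101--
  21 | 101--  (sole → essential)
  22 | 1-1-0,10--0,101--
  23 | 101--  (sole → essential)
  25 | -1001  (sole → essential)
  28 | -11-0,1-1-0
Essential prime implicants: -1001, -11-0, 0-0-1, 10--0, 101--

5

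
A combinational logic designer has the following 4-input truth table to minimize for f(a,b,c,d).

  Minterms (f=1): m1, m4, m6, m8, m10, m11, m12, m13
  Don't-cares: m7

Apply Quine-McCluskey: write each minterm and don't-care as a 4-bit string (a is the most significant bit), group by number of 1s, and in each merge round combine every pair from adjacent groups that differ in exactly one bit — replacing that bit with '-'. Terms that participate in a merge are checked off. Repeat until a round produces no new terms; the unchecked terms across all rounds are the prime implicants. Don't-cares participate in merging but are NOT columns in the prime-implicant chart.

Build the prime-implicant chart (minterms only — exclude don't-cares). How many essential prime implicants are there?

3

[col 0] 0001, 0100*, 0110*, 0111*, 1000*, 1010*, 1011*, 1100*, 1101*
[col 1] -100, 01-0, 011-, 1-00, 10-0, 101-, 110-
Prime implicants: -100, 0001, 01-0, 011-, 1-00, 10-0, 101-, 110-
PI chart (minterm → PIs covering it):
  1 | 0001  (sole → essential)
  4 | -100,01-0
  6 | 01-0,011-
  8 | 1-00,10-0
  10 | 10-0,101-
  11 | 101-  (sole → essential)
  12 | -100,1-00,110-
  13 | 110-  (sole → essential)
Essential prime implicants: 0001, 101-, 110-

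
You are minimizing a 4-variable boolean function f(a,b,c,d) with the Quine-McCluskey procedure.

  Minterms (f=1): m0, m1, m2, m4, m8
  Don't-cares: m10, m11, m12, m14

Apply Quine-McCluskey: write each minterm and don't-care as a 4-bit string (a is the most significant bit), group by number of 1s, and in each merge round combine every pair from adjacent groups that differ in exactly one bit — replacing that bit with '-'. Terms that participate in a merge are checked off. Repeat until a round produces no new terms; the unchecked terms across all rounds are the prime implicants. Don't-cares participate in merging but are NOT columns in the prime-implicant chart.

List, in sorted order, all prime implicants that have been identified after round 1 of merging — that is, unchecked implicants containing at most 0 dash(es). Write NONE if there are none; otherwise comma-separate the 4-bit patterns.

Round 0: 0000✓ 0001✓ 0010✓ 0100✓ 1000✓ 1010✓ 1011✓ 1100✓ 1110✓
Round 1: -000✓ -010✓ -100✓ 0-00✓ 00-0✓ 000- 1-00✓ 1-10✓ 10-0✓ 101- 11-0✓
Round 2: --00 -0-0 1--0
PIs = {--00, -0-0, 000-, 1--0, 101-}

NONE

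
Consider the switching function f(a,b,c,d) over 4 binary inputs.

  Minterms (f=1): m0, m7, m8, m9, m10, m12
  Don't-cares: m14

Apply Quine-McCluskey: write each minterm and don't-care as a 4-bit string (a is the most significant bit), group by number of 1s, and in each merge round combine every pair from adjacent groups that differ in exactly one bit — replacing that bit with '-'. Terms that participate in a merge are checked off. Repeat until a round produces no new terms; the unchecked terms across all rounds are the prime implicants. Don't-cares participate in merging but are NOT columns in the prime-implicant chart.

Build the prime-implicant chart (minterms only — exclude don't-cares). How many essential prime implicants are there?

[col 0] 0000*, 0111, 1000*, 1001*, 1010*, 1100*, 1110*
[col 1] -000, 1-00*, 1-10*, 10-0*, 100-, 11-0*
[col 2] 1--0
Prime implicants: -000, 0111, 1--0, 100-
PI chart (minterm → PIs covering it):
  0 | -000  (sole → essential)
  7 | 0111  (sole → essential)
  8 | -000,1--0,100-
  9 | 100-  (sole → essential)
  10 | 1--0  (sole → essential)
  12 | 1--0  (sole → essential)
Essential prime implicants: -000, 0111, 1--0, 100-

4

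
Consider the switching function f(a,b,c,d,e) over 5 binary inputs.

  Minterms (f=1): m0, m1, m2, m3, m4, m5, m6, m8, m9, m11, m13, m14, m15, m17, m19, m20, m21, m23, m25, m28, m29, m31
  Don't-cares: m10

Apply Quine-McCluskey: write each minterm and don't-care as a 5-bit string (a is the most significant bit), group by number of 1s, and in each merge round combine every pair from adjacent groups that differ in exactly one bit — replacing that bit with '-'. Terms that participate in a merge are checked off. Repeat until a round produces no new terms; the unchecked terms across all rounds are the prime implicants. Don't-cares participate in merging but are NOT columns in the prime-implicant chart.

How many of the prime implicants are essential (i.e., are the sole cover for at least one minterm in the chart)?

3

[col 0] 00000*, 00001*, 00010*, 00011*, 00100*, 00101*, 00110*, 01000*, 01001*, 01010*, 01011*, 01101*, 01110*, 01111*, 10001*, 10011*, 10100*, 10101*, 10111*, 11001*, 11100*, 11101*, 11111*
[col 1] -0001*, -0011*, -0100*, -0101*, -1001*, -1101*, -1111*, 0-000*, 0-001*, 0-010*, 0-011*, 0-101*, 0-110*, 00-00*, 00-01*, 00-10*, 000-0*, 000-1*, 0000-*, 0001-*, 001-0*, 0010-*, 01-01*, 01-10*, 01-11*, 010-0*, 010-1*, 0100-*, 0101-*, 011-1*, 0111-*, 1-001*, 1-100*, 1-101*, 1-111*, 10-01*, 10-11*, 100-1*, 101-1*, 1010-*, 11-01*, 111-1*, 1110-*
[col 2] --001*, --101*, -0-01*, -00-1, -010-, -1-01*, -11-1, 0--01*, 0--10, 0-0-0*, 0-0-1*, 0-00-*, 0-01-*, 00--0, 00-0-, 000--*, 01--1, 01-1-, 010--*, 1--01*, 1-1-1, 1-10-, 10--1
[col 3] ---01, 0-0--
Prime implicants: ---01, -00-1, -010-, -11-1, 0--10, 0-0--, 00--0, 00-0-, 01--1, 01-1-, 1-1-1, 1-10-, 10--1
PI chart (minterm → PIs covering it):
  0 | 0-0--,00--0,00-0-
  1 | ---01,-00-1,0-0--,00-0-
  2 | 0--10,0-0--,00--0
  3 | -00-1,0-0--
  4 | -010-,00--0,00-0-
  5 | ---01,-010-,00-0-
  6 | 0--10,00--0
  8 | 0-0--  (sole → essential)
  9 | ---01,0-0--,01--1
  11 | 0-0--,01--1,01-1-
  13 | ---01,-11-1,01--1
  14 | 0--10,01-1-
  15 | -11-1,01--1,01-1-
  17 | ---01,-00-1,10--1
  19 | -00-1,10--1
  20 | -010-,1-10-
  21 | ---01,-010-,1-1-1,1-10-,10--1
  23 | 1-1-1,10--1
  25 | ---01  (sole → essential)
  28 | 1-10-  (sole → essential)
  29 | ---01,-11-1,1-1-1,1-10-
  31 | -11-1,1-1-1
Essential prime implicants: ---01, 0-0--, 1-10-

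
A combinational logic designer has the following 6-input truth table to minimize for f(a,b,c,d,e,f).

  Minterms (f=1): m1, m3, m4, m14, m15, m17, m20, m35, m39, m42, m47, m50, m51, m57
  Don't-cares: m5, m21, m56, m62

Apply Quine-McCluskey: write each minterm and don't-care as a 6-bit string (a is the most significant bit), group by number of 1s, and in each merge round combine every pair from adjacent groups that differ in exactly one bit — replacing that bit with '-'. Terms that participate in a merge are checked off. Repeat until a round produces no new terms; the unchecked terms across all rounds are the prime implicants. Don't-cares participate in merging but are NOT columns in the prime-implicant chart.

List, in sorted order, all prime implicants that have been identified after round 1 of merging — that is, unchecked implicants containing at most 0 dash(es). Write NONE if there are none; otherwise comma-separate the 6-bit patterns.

size-2^0 implicants → 000001(✓)  000011(✓)  000100(✓)  000101(✓)  001110(✓)  001111(✓)  010001(✓)  010100(✓)  010101(✓)  100011(✓)  100111(✓)  101010  101111(✓)  110010(✓)  110011(✓)  111000(✓)  111001(✓)  111110
size-2^1 implicants → -00011  -01111  0-0001(✓)  0-0100(✓)  0-0101(✓)  000-01(✓)  0000-1  00010-(✓)  00111-  010-01(✓)  01010-(✓)  1-0011  10-111  100-11  11001-  11100-
size-2^2 implicants → 0-0-01  0-010-
Unchecked terms (primes): -00011, -01111, 0-0-01, 0-010-, 0000-1, 00111-, 1-0011, 10-111, 100-11, 101010, 11001-, 11100-, 111110

101010, 111110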